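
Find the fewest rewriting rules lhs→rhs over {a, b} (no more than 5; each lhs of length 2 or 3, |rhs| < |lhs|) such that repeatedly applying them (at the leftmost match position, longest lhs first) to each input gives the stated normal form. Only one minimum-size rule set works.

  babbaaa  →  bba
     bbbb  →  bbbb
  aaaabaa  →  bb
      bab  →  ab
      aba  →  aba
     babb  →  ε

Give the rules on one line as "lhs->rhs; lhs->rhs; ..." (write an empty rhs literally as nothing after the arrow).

  | babbaaa => abbaaa => aaaaa => baaa => bba
  | bbbb
  | aaaabaa => baabaa => bbaa => bb
  | bab => ab

aa->; aaa->ba; abb->aa; bab->ab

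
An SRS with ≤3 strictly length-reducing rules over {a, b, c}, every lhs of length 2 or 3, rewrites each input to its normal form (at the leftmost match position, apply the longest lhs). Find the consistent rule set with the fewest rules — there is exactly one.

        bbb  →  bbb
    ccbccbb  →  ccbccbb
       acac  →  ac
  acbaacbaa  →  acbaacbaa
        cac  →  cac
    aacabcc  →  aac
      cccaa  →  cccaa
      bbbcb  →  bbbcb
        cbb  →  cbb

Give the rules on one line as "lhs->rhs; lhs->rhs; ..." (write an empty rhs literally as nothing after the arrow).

  | bbb
  | ccbccbb
  | acac => ac
  | acbaacbaa

abc->a; aca->a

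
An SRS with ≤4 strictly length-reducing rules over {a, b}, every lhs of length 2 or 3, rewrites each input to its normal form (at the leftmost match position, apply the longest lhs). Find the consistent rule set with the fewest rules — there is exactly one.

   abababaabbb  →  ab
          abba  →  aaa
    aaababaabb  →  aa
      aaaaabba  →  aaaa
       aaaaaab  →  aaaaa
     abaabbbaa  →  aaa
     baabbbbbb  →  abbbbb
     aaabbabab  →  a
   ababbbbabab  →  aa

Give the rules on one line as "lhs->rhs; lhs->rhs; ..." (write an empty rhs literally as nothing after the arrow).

  | abababaabbb => aababaabbb => aabaabbb => aaabbb => aabb => ab
  | abba => aaa
  | aaababaabb => aaabaabb => aaaabb => aaab => aa
  | aaaaabba => aaaaba => aaaa

aab->a; ba->a; bba->aa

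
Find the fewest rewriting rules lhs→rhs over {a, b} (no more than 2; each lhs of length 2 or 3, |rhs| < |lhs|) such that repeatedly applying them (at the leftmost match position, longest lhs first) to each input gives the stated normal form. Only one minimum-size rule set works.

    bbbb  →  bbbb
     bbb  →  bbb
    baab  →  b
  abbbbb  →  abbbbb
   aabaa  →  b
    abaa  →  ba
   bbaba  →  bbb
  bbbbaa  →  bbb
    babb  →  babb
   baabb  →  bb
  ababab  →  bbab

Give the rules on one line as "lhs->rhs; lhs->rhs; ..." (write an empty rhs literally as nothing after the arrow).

aba->b; baa->

  | bbbb
  | bbb
  | baab => b
  | abbbbb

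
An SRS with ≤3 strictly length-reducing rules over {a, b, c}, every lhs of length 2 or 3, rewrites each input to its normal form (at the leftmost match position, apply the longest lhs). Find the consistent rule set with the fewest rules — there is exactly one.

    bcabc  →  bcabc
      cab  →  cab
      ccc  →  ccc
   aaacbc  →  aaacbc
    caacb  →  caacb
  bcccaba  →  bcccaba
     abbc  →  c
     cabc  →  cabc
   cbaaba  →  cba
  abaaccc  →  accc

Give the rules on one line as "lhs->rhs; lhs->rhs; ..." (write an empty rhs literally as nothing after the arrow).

  | bcabc
  | cab
  | ccc
  | aaacbc

abb->; baa->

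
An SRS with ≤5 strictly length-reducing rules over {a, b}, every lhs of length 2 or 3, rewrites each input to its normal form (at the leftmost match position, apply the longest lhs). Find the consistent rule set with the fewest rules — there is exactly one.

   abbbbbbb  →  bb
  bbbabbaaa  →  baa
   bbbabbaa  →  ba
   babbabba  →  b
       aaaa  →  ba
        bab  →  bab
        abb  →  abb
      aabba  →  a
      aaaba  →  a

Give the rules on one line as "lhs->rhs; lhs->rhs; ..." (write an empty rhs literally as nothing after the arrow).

aaa->b; aab->b; bba->a; bbb->aa

  | abbbbbbb => aaabbbb => bbbbb => aabb => bb
  | bbbabbaaa => aaabbaaa => bbbaaa => aaaaa => baa
  | bbbabbaa => aaabbaa => bbbaa => aaaa => ba
  | babbabba => baabba => bbba => aaa => b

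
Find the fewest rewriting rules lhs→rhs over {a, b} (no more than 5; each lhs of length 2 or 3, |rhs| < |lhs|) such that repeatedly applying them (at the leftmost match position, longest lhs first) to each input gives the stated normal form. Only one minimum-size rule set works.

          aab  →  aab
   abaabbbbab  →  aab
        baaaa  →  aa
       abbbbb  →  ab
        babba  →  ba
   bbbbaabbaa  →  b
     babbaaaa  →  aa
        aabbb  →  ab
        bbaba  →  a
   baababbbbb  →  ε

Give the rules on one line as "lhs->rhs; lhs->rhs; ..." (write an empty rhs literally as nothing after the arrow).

  | aab
  | abaabbbbab => abbbbab => bbab => aab
  | baaaa => bba => aa
  | abbbbb => bbb => ab

aaa->b; aba->; abb->; bb->a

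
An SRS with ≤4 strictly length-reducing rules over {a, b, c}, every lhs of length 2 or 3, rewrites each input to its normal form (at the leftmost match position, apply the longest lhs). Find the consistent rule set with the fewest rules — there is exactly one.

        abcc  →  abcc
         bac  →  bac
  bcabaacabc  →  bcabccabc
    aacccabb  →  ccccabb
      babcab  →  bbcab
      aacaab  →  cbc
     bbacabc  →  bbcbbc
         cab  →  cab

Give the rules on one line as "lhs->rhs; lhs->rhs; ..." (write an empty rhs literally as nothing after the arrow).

aa->c; aca->cb; bab->bb; ccb->bc

  | abcc
  | bac
  | bcabaacabc => bcabccabc
  | aacccabb => ccccabb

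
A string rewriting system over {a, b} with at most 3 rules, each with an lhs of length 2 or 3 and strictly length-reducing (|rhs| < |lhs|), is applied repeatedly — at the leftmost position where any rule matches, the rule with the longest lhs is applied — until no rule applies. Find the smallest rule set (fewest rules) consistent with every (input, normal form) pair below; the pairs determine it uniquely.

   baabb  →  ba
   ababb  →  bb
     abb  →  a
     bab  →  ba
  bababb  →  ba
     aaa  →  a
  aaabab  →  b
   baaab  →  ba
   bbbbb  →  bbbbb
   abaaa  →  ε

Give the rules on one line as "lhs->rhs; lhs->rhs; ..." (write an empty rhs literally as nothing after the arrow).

aa->; ab->a; baa->ba

  | baabb => babb => bab => ba
  | ababb => aabb => bb
  | abb => ab => a
  | bab => ba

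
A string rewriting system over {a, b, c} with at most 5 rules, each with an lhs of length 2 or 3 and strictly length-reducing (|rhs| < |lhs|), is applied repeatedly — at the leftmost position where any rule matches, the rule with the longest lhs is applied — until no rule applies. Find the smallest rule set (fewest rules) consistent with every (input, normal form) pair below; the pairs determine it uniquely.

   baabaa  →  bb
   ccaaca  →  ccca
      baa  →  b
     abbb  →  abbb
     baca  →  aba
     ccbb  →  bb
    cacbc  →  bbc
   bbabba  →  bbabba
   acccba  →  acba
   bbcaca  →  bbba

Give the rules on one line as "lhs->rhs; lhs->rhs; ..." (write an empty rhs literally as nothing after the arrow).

aa->; bac->ab; cac->b; ccb->b

  | baabaa => bbaa => bb
  | ccaaca => ccca
  | baa => b
  | abbb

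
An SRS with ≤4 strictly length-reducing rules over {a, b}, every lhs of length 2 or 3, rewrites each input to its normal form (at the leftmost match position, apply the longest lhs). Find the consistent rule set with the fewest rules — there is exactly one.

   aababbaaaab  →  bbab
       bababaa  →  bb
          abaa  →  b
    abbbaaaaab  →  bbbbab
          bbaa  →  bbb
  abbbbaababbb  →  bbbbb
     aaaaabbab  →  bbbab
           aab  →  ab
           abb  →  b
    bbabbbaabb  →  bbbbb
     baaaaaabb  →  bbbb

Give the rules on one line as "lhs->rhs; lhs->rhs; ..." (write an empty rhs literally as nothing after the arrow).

  | aababbaaaab => ababbaaaab => abbaaaab => baaaab => bbaab => bbab
  | bababaa => bababb => babb => bb
  | abaa => abb => b
  | abbbaaaaab => bbaaaaab => bbbaaab => bbbbab

aa->b; aab->ab; abb->b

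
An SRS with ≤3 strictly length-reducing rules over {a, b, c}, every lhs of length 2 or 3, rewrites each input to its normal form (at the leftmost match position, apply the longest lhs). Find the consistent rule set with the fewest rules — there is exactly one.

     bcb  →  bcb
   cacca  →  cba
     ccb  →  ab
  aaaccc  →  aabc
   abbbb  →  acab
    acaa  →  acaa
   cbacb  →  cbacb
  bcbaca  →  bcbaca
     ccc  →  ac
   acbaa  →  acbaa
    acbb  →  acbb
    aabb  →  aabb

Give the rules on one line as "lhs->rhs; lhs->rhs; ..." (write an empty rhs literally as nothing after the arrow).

  | bcb
  | cacca => cba
  | ccb => ab
  | aaaccc => aabc

acc->b; bbb->ca; cc->a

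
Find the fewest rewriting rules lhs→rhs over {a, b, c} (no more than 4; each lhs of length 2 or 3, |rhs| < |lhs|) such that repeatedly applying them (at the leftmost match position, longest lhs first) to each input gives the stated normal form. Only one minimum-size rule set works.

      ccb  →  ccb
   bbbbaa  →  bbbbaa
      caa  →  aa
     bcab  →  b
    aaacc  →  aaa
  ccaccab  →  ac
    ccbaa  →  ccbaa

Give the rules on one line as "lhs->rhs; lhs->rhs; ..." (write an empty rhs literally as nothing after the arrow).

  | ccb
  | bbbbaa
  | caa => aa
  | bcab => b

aac->aa; ca->a; cab->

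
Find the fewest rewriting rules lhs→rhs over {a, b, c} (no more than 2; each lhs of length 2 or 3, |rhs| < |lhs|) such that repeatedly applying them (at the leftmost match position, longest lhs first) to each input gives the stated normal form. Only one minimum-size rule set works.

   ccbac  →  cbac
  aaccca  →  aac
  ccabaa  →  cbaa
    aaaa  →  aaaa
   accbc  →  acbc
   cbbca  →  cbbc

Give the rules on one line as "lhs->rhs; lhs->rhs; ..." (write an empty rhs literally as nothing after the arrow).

ca->c; cc->c

  | ccbac => cbac
  | aaccca => aacca => aaca => aac
  | ccabaa => cabaa => cbaa
  | aaaa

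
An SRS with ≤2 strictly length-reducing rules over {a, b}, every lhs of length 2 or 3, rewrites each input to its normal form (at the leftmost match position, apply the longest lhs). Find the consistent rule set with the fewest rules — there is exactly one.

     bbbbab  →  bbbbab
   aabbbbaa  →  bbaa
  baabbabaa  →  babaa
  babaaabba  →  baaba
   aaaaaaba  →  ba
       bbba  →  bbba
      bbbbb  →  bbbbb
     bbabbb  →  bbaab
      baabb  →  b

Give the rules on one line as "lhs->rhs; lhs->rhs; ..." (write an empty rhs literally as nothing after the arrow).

aaa->; abb->aa

  | bbbbab
  | aabbbbaa => aaabbaa => bbaa
  | baabbabaa => baaaabaa => babaa
  | babaaabba => babbba => baaba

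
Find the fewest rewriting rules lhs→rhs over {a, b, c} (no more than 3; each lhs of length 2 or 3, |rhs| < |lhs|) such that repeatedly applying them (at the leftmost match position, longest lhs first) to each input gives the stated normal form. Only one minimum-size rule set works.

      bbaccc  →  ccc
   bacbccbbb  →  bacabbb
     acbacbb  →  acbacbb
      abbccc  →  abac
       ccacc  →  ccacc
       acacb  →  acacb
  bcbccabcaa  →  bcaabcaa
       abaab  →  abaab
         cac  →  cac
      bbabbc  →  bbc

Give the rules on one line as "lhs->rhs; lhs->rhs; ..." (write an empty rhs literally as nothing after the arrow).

  | bbaccc => ccc
  | bacbccbbb => bacabbb
  | acbacbb
  | abbccc => abac

bba->; bcc->a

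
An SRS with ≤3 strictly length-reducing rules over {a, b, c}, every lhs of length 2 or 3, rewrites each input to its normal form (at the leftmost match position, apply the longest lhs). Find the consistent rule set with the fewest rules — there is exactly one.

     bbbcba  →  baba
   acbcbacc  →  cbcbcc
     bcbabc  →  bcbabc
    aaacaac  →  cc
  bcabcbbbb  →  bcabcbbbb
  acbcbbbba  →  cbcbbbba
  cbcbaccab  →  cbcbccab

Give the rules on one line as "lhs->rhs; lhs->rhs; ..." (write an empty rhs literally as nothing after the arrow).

  | bbbcba => baba
  | acbcbacc => cbcbacc => cbcbcc
  | bcbabc
  | aaacaac => aacaac => acaac => caac => cac => cc

ac->c; bbc->a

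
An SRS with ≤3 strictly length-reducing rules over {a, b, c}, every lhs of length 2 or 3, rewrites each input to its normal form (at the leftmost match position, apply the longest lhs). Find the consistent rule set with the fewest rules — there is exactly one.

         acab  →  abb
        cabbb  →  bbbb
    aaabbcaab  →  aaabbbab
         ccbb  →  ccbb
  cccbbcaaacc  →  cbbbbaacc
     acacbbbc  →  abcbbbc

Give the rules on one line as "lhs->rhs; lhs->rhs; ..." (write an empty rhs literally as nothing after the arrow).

ca->b; ccc->cb

  | acab => abb
  | cabbb => bbbb
  | aaabbcaab => aaabbbab
  | ccbb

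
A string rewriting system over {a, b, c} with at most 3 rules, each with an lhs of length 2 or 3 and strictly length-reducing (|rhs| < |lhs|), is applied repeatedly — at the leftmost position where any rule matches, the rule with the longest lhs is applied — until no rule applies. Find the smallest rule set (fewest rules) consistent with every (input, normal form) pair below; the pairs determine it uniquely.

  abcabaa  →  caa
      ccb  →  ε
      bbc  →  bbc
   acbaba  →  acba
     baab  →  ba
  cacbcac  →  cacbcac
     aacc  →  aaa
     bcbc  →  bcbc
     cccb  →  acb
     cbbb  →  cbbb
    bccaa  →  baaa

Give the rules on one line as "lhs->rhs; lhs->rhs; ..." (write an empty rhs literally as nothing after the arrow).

  | abcabaa => cabaa => caa
  | ccb => ab => ε
  | bbc
  | acbaba => acba

ab->; cc->a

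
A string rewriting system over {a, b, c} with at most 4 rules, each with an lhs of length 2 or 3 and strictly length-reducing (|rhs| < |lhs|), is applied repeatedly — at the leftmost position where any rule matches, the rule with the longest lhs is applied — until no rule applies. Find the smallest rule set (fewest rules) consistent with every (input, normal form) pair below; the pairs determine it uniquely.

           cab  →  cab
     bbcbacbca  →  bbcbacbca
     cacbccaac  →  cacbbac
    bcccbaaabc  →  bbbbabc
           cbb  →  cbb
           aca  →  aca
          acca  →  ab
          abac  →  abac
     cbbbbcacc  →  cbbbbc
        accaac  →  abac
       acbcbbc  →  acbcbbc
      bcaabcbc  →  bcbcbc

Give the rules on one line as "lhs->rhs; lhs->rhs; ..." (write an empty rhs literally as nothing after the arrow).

  | cab
  | bbcbacbca
  | cacbccaac => cacbbac
  | bcccbaaabc => bbbbaaabc => bbbbabc

aa->; cc->a; cca->b; ccc->bb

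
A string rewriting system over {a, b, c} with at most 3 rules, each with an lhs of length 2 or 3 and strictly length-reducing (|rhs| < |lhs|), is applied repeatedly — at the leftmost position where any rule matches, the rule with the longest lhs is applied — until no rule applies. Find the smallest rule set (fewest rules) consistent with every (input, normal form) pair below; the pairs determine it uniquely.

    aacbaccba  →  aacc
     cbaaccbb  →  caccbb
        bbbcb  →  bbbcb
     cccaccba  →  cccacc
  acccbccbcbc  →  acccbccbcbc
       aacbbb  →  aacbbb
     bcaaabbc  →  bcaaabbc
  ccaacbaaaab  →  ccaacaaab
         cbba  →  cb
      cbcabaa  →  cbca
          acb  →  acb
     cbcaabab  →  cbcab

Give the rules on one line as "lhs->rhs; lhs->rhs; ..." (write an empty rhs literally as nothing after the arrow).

aba->; ba->; bac->

  | aacbaccba => aaccba => aacc
  | cbaaccbb => caccbb
  | bbbcb
  | cccaccba => cccacc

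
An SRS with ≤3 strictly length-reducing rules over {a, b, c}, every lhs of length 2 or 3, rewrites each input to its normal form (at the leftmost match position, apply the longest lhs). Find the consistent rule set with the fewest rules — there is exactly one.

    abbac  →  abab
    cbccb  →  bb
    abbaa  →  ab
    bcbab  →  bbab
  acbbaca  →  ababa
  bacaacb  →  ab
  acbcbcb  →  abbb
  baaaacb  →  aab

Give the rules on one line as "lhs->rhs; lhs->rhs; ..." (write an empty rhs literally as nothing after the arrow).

  | abbac => abab
  | cbccb => bccb => bcb => bb
  | abbaa => ab
  | bcbab => bbab

baa->; bac->ab; cb->b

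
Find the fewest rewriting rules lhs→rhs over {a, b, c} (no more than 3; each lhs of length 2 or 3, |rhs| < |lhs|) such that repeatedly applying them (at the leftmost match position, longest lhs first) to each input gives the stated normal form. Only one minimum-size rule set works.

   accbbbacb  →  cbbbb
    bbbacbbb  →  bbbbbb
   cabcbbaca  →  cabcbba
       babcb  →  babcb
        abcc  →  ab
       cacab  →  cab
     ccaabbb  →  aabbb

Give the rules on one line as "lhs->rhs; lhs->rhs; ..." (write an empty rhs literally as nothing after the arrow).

  | accbbbacb => cbbbacb => cbbbb
  | bbbacbbb => bbbbbb
  | cabcbbaca => cabcbba
  | babcb

ac->; cc->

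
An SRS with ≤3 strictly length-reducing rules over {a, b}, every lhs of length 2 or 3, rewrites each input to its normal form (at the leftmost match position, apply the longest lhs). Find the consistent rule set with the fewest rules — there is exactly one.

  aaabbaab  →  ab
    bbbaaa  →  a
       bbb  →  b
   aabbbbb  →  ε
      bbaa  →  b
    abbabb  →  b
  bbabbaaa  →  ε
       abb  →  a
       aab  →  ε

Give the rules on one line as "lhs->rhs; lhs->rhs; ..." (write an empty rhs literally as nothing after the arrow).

  | aaabbaab => babbaab => baaab => bbab => ab
  | bbbaaa => baaa => bba => a
  | bbb => b
  | aabbbbb => bbbbbb => bbbb => bb => ε

aa->b; bb->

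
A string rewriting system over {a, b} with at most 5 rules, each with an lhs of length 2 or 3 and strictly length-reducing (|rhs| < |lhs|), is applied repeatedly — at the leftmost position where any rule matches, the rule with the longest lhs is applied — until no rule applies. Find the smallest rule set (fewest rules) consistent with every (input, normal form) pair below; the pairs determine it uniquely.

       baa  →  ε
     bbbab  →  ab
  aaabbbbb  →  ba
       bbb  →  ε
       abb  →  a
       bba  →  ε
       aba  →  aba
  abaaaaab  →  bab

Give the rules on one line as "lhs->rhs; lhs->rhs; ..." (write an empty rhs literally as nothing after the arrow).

aa->b; bb->; bba->; bbb->

  | baa => bb => ε
  | bbbab => ab
  | aaabbbbb => babbbbb => babb => ba
  | bbb => ε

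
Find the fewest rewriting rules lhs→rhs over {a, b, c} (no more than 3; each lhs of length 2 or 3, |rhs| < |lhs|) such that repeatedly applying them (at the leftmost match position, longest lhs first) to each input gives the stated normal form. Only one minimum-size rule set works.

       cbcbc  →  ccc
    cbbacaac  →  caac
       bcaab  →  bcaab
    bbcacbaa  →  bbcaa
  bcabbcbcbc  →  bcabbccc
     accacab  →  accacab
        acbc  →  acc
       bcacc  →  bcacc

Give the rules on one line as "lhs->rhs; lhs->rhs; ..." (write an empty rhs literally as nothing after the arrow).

  | cbcbc => ccbc => ccc
  | cbbacaac => cbacaac => caac
  | bcaab
  | bbcacbaa => bbcaa

cb->c; cba->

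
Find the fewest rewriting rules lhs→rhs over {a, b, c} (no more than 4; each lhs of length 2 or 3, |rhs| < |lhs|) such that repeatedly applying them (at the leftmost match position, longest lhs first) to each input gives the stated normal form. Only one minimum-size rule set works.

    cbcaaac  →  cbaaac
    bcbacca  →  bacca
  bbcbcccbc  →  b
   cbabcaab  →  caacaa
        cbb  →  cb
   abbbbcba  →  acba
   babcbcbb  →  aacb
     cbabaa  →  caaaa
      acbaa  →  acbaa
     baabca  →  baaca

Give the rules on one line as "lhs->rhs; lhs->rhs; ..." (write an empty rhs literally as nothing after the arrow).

  | cbcaaac => cbaaac
  | bcbacca => bbacca => bacca
  | bbcbcccbc => bcbcccbc => bbcccbc => bcccbc => bccbc => bcbc => bbc => bc => b
  | cbabcaab => caacaab => caacaa

ab->a; bab->aa; bb->b; bc->b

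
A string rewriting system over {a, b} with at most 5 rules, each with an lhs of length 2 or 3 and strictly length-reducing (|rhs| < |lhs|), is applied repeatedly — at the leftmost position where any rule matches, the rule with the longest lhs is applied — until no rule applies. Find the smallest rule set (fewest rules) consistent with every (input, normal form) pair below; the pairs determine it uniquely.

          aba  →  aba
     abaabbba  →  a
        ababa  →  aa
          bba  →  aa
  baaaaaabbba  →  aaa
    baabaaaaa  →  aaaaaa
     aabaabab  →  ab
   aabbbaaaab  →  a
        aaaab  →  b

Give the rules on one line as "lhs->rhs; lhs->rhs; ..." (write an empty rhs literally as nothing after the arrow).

aab->ba; baa->b; bab->; bb->a

  | aba
  | abaabbba => abbbba => aabba => baba => a
  | ababa => aa
  | bba => aa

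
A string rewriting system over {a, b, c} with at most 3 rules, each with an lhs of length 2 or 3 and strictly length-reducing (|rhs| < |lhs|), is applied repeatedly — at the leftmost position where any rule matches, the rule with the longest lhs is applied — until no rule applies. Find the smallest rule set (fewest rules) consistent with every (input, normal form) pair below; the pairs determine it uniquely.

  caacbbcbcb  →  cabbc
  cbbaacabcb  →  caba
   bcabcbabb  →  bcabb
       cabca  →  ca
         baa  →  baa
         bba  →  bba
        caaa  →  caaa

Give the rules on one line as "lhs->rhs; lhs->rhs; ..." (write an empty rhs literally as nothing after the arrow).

abc->; acb->ba; cb->c

  | caacbbcbcb => cababcbcb => cabbcb => cabbc
  | cbbaacabcb => cbaacabcb => caacabcb => caacb => caba
  | bcabcbabb => bcbabb => bcabb
  | cabca => ca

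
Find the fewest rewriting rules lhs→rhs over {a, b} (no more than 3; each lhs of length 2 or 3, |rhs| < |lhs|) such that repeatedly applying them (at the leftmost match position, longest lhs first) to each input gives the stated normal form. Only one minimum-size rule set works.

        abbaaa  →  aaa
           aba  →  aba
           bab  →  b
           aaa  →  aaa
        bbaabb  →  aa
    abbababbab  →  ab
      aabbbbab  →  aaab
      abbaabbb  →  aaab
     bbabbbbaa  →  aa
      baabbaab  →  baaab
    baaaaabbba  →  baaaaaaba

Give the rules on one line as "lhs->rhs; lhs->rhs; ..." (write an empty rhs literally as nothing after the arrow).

bab->b; bb->a; bba->

  | abbaaa => aaa
  | aba
  | bab => b
  | aaa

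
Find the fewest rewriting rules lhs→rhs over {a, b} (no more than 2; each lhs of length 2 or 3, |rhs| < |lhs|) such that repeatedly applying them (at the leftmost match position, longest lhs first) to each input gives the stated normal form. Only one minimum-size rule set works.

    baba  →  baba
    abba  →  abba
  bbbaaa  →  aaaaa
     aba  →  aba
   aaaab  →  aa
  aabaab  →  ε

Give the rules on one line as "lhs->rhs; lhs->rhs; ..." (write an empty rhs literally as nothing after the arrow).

  | baba
  | abba
  | bbbaaa => aaaaa
  | aba

aab->; bbb->aa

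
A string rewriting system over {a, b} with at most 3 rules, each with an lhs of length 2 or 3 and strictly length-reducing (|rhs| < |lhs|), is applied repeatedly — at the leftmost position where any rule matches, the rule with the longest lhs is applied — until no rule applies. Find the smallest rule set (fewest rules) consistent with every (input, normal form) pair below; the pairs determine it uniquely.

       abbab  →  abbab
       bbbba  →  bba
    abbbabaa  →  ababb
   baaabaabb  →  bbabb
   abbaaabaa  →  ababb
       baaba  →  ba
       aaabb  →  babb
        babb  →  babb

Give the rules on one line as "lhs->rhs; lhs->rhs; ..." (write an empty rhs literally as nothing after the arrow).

  | abbab
  | bbbba => bba
  | abbbabaa => ababaa => ababb
  | baaabaabb => bbabaabb => bbabbbb => bbabb

aa->b; bbb->b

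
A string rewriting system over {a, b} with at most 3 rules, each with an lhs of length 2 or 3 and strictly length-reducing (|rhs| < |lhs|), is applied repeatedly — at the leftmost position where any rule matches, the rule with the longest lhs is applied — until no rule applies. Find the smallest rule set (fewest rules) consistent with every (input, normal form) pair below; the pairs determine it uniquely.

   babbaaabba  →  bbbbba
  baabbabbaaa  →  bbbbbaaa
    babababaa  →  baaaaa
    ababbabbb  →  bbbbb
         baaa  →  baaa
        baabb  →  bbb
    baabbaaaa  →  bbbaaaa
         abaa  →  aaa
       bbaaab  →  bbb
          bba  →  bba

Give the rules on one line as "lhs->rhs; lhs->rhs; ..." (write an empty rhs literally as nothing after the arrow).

  | babbaaabba => bbbaaabba => bbbaabba => bbbabba => bbbbba
  | baabbabbaaa => babbabbaaa => bbbabbaaa => bbbbbaaa
  | babababaa => baababaa => baaabaa => baaaaa
  | ababbabbb => aabbabbb => abbabbb => bbabbb => bbbbb

ab->b; aba->aa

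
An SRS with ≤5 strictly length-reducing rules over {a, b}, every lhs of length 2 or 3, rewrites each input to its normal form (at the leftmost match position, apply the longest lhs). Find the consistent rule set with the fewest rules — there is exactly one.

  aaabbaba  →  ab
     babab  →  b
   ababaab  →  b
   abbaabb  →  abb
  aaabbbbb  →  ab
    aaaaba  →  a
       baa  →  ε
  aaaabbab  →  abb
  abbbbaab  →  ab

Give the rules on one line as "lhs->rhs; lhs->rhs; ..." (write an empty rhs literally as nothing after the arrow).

aa->; ba->a; bba->ab; bbb->b

  | aaabbaba => abbaba => aabba => bba => ab
  | babab => abab => aab => b
  | ababaab => aabaab => baab => aab => b
  | abbaabb => aababb => babb => abb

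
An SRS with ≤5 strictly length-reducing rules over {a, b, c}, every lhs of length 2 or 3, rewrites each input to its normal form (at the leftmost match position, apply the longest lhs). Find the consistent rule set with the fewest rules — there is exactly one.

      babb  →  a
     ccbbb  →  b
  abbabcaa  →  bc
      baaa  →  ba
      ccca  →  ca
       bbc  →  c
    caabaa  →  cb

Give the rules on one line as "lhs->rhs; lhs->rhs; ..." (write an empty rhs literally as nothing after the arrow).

aa->; bab->ab; bb->; cc->

  | babb => abb => a
  | ccbbb => bbb => b
  | abbabcaa => aabcaa => bcaa => bc
  | baaa => ba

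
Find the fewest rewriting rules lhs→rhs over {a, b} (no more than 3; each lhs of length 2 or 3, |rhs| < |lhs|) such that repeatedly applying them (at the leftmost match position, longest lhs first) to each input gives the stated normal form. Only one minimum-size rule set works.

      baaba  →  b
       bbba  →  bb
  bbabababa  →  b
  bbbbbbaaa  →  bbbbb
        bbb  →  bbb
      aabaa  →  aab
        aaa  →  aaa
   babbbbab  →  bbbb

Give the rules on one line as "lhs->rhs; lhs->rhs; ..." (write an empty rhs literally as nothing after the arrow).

ba->; baa->b

  | baaba => bba => b
  | bbba => bb
  | bbabababa => bbababa => bbaba => bba => b
  | bbbbbbaaa => bbbbbba => bbbbb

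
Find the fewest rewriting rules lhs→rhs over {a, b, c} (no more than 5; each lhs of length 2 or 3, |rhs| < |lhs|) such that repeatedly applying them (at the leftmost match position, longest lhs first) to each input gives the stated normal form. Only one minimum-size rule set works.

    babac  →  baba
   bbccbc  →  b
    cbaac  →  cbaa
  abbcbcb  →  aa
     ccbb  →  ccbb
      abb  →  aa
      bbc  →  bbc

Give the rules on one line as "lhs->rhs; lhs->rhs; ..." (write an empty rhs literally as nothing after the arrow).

  | babac => baba
  | bbccbc => bbcb => b
  | cbaac => cbaa
  | abbcbcb => aacbcb => aabcb => aa

abb->aa; ac->a; bcb->; cbc->b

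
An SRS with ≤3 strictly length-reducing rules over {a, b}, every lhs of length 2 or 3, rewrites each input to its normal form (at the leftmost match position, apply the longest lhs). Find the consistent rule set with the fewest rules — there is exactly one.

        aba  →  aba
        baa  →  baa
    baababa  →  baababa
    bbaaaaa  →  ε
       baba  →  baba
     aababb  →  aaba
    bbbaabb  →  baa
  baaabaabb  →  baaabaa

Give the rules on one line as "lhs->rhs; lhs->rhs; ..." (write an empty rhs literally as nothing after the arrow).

bb->; bba->bb

  | aba
  | baa
  | baababa
  | bbaaaaa => bbaaaa => bbaaa => bbaa => bba => bb => ε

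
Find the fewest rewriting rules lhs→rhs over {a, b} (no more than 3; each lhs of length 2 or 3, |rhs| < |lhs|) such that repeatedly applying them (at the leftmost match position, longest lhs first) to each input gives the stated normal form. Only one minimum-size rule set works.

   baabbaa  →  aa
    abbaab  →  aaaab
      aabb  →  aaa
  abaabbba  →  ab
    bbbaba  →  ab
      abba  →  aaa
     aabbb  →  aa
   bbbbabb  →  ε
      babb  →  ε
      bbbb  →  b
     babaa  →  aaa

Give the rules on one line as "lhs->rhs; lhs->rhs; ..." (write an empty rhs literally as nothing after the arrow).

  | baabbaa => babbaa => bbbaa => aa
  | abbaab => aaaab
  | aabb => aaa
  | abaabbba => ababbba => abbbba => aba => ab

ba->b; bb->a; bbb->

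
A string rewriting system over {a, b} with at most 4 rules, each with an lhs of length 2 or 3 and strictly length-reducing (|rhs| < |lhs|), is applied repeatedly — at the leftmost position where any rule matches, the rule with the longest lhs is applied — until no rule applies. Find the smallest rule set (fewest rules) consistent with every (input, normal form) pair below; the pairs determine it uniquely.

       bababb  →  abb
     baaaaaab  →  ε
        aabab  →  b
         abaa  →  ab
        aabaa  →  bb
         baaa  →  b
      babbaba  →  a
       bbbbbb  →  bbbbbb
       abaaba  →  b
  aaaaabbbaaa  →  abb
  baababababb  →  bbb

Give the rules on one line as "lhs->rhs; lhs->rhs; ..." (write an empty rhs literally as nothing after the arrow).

aa->b; aaa->ab; ba->b; bab->

  | bababb => abb
  | baaaaaab => baaaaab => baaaab => baaab => baab => bab => ε
  | aabab => bbab => b
  | abaa => aba => ab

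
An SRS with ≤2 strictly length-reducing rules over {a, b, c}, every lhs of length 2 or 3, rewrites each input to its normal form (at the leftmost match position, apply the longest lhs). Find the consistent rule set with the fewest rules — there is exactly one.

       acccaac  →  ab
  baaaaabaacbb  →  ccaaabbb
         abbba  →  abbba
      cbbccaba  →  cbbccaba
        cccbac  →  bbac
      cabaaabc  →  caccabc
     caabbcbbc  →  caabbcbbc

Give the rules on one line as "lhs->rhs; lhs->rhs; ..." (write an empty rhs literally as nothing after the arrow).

baa->cc; ccc->b

  | acccaac => abaac => accc => ab
  | baaaaabaacbb => ccaaabaacbb => ccaaacccbb => ccaaabbb
  | abbba
  | cbbccaba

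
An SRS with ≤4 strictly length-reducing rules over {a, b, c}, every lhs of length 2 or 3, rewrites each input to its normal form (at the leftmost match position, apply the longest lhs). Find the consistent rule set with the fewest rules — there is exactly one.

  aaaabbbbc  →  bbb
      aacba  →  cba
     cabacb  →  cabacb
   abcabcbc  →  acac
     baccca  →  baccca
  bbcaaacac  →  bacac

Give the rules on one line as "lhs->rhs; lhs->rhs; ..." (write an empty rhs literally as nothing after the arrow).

aa->; abc->ac; bc->

  | aaaabbbbc => aabbbbc => bbbbc => bbb
  | aacba => cba
  | cabacb
  | abcabcbc => acabcbc => acacbc => acac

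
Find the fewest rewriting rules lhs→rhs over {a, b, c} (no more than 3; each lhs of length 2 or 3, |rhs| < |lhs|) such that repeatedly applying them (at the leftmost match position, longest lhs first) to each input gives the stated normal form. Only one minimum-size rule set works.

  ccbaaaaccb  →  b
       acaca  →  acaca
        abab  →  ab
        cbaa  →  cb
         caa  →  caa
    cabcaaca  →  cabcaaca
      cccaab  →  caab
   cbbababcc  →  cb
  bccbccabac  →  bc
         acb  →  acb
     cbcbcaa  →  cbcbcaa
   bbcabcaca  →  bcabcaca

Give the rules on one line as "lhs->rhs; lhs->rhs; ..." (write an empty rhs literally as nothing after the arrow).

ba->b; bb->b; cc->

  | ccbaaaaccb => baaaaccb => baaaccb => baaccb => baccb => bccb => bb => b
  | acaca
  | abab => abb => ab
  | cbaa => cba => cb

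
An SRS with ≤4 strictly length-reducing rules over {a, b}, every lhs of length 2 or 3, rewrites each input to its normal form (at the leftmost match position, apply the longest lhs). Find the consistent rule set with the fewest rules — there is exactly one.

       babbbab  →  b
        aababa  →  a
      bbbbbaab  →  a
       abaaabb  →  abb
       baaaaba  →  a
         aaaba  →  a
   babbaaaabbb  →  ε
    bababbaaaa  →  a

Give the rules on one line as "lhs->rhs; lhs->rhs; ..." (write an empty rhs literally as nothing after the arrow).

aa->; ba->; bab->; bbb->a

  | babbbab => bbab => b
  | aababa => baba => a
  | bbbbbaab => abbaab => abab => a
  | abaaabb => aaabb => abb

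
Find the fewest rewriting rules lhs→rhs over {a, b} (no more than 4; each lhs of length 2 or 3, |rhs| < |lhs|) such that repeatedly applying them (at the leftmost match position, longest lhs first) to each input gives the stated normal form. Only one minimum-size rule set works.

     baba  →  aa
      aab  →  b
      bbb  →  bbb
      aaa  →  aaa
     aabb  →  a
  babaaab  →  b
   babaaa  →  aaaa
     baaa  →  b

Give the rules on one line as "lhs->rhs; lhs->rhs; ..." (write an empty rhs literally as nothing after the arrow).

  | baba => aa
  | aab => ba => b
  | bbb
  | aaa

aab->ba; ba->b; bab->a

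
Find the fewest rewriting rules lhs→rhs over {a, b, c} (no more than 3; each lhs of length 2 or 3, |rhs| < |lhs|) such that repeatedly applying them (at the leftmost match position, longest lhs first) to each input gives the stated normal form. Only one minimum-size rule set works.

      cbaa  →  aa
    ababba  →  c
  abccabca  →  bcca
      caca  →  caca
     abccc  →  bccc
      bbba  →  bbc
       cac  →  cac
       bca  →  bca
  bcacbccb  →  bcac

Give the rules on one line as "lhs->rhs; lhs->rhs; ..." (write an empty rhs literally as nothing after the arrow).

  | cbaa => aa
  | ababba => babba => cbba => ba => c
  | abccabca => bccabca => bccbca => bcca
  | caca

ab->b; ba->c; cb->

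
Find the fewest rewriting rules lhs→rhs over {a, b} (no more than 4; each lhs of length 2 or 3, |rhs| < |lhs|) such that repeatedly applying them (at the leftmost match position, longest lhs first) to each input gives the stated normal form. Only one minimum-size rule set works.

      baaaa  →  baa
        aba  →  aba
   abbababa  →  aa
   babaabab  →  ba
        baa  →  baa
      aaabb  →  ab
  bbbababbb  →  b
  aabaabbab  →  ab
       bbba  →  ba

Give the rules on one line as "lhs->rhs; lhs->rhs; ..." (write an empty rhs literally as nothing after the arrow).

aaa->aa; aab->a; bab->b; bb->

  | baaaa => baaa => baa
  | aba
  | abbababa => aababa => aaba => aa
  | babaabab => baabab => baab => ba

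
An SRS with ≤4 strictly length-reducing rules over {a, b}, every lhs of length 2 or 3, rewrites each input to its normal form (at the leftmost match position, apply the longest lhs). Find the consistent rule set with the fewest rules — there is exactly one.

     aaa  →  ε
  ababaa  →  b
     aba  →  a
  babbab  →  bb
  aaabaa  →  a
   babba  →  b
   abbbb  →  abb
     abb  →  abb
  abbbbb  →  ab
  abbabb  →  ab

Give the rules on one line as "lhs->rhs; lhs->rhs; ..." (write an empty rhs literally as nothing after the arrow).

aa->b; ba->; bbb->b

  | aaa => ba => ε
  | ababaa => abaa => aa => b
  | aba => a
  | babbab => bbab => bb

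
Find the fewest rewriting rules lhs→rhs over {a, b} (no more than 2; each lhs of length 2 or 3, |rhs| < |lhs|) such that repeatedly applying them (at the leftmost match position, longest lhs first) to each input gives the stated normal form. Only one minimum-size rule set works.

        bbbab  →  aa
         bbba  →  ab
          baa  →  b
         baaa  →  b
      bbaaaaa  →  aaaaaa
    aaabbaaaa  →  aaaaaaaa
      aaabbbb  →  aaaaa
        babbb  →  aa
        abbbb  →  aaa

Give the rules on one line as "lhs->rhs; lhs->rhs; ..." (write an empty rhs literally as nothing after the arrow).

ba->b; bb->a

  | bbbab => abab => abb => aa
  | bbba => aba => ab
  | baa => ba => b
  | baaa => baa => ba => b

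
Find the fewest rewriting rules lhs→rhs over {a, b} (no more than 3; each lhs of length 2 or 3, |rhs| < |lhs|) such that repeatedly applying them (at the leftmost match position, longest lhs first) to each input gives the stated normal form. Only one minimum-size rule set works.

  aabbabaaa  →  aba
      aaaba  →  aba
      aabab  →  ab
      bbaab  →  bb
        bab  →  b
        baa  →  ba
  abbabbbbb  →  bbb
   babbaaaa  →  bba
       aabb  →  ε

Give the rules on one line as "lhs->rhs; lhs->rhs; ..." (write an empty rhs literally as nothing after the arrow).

aa->a; abb->; bab->b

  | aabbabaaa => abbabaaa => abaaa => abaa => aba
  | aaaba => aaba => aba
  | aabab => abab => ab
  | bbaab => bbab => bb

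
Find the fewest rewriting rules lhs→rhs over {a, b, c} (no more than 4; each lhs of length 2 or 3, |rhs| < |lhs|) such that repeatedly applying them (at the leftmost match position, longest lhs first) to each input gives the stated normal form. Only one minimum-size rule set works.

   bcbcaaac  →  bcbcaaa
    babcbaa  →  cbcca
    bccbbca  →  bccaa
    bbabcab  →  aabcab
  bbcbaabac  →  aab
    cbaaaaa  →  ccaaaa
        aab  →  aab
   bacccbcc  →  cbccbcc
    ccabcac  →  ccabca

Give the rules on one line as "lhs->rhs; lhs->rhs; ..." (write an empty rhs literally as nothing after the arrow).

  | bcbcaaac => bcbcaaa
  | babcbaa => cbcbaa => cbcca
  | bccbbca => bccaca => bccaa
  | bbabcab => aabcab

ac->a; ba->c; bac->cb; bb->a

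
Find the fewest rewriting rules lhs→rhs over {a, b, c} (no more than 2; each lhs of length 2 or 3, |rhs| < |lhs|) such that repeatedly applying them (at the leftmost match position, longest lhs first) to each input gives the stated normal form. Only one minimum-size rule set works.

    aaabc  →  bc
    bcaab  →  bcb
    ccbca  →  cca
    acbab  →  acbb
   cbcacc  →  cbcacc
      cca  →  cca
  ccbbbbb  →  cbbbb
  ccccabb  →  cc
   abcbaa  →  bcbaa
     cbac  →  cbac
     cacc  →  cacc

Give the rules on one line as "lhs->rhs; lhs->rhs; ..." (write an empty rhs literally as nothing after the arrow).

  | aaabc => aabc => abc => bc
  | bcaab => bcab => bcb
  | ccbca => cca
  | acbab => acbb

ab->b; ccb->c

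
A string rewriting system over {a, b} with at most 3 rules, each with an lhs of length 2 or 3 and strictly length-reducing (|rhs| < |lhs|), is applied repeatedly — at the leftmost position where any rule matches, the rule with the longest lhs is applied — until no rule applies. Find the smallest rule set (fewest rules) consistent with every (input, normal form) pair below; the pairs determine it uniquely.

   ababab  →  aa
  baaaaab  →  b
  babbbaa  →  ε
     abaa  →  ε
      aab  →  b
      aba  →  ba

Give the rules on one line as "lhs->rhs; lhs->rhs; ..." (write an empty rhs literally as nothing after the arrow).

ab->b; baa->; bbb->aa

  | ababab => babab => bbab => bbb => aa
  | baaaaab => aaab => aab => ab => b
  | babbbaa => bbbbaa => aabaa => abaa => baa => ε
  | abaa => baa => ε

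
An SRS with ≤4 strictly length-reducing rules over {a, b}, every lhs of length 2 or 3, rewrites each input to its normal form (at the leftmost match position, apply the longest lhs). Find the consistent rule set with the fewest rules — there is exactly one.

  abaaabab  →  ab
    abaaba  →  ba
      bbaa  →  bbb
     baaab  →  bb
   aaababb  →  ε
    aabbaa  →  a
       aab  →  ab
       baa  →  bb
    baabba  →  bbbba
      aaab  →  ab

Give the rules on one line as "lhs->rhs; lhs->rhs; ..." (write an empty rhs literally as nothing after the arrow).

  | abaaabab => abbabab => abab => ab
  | abaaba => abbba => ba
  | bbaa => bbb
  | baaab => bbab => bb

aa->a; abb->; baa->bb; bab->b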